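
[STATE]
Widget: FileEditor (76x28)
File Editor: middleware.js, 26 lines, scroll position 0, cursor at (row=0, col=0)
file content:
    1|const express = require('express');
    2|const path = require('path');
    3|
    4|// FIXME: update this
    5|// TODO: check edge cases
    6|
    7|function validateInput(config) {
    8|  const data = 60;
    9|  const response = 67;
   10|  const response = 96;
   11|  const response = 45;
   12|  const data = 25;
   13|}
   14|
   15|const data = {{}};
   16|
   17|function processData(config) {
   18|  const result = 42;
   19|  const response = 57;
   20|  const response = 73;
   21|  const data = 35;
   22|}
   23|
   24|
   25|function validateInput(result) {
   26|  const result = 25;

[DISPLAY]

█onst express = require('express');                                        ▲
const path = require('path');                                              █
                                                                           ░
// FIXME: update this                                                      ░
// TODO: check edge cases                                                  ░
                                                                           ░
function validateInput(config) {                                           ░
  const data = 60;                                                         ░
  const response = 67;                                                     ░
  const response = 96;                                                     ░
  const response = 45;                                                     ░
  const data = 25;                                                         ░
}                                                                          ░
                                                                           ░
const data = {{}};                                                         ░
                                                                           ░
function processData(config) {                                             ░
  const result = 42;                                                       ░
  const response = 57;                                                     ░
  const response = 73;                                                     ░
  const data = 35;                                                         ░
}                                                                          ░
                                                                           ░
                                                                           ░
function validateInput(result) {                                           ░
  const result = 25;                                                       ░
                                                                           ░
                                                                           ▼


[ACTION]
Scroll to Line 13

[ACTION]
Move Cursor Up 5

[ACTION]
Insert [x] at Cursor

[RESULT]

x█onst express = require('express');                                       ▲
const path = require('path');                                              █
                                                                           ░
// FIXME: update this                                                      ░
// TODO: check edge cases                                                  ░
                                                                           ░
function validateInput(config) {                                           ░
  const data = 60;                                                         ░
  const response = 67;                                                     ░
  const response = 96;                                                     ░
  const response = 45;                                                     ░
  const data = 25;                                                         ░
}                                                                          ░
                                                                           ░
const data = {{}};                                                         ░
                                                                           ░
function processData(config) {                                             ░
  const result = 42;                                                       ░
  const response = 57;                                                     ░
  const response = 73;                                                     ░
  const data = 35;                                                         ░
}                                                                          ░
                                                                           ░
                                                                           ░
function validateInput(result) {                                           ░
  const result = 25;                                                       ░
                                                                           ░
                                                                           ▼


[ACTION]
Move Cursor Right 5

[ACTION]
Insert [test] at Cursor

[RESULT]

xconsttest█express = require('express');                                   ▲
const path = require('path');                                              █
                                                                           ░
// FIXME: update this                                                      ░
// TODO: check edge cases                                                  ░
                                                                           ░
function validateInput(config) {                                           ░
  const data = 60;                                                         ░
  const response = 67;                                                     ░
  const response = 96;                                                     ░
  const response = 45;                                                     ░
  const data = 25;                                                         ░
}                                                                          ░
                                                                           ░
const data = {{}};                                                         ░
                                                                           ░
function processData(config) {                                             ░
  const result = 42;                                                       ░
  const response = 57;                                                     ░
  const response = 73;                                                     ░
  const data = 35;                                                         ░
}                                                                          ░
                                                                           ░
                                                                           ░
function validateInput(result) {                                           ░
  const result = 25;                                                       ░
                                                                           ░
                                                                           ▼


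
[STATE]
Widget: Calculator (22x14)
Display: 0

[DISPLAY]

                     0
┌───┬───┬───┬───┐     
│ 7 │ 8 │ 9 │ ÷ │     
├───┼───┼───┼───┤     
│ 4 │ 5 │ 6 │ × │     
├───┼───┼───┼───┤     
│ 1 │ 2 │ 3 │ - │     
├───┼───┼───┼───┤     
│ 0 │ . │ = │ + │     
├───┼───┼───┼───┤     
│ C │ MC│ MR│ M+│     
└───┴───┴───┴───┘     
                      
                      


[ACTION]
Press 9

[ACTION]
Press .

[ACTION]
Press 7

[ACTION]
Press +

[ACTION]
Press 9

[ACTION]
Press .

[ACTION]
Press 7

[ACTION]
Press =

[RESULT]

                  19.4
┌───┬───┬───┬───┐     
│ 7 │ 8 │ 9 │ ÷ │     
├───┼───┼───┼───┤     
│ 4 │ 5 │ 6 │ × │     
├───┼───┼───┼───┤     
│ 1 │ 2 │ 3 │ - │     
├───┼───┼───┼───┤     
│ 0 │ . │ = │ + │     
├───┼───┼───┼───┤     
│ C │ MC│ MR│ M+│     
└───┴───┴───┴───┘     
                      
                      


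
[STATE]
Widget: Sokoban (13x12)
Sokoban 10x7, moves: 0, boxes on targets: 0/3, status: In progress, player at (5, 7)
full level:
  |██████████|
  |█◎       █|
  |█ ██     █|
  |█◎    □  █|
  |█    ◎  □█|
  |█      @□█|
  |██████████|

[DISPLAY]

██████████   
█◎       █   
█ ██     █   
█◎    □  █   
█    ◎  □█   
█      @□█   
██████████   
Moves: 0  0/3
             
             
             
             


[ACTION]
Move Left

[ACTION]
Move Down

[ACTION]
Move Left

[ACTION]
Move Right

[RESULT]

██████████   
█◎       █   
█ ██     █   
█◎    □  █   
█    ◎  □█   
█     @ □█   
██████████   
Moves: 3  0/3
             
             
             
             


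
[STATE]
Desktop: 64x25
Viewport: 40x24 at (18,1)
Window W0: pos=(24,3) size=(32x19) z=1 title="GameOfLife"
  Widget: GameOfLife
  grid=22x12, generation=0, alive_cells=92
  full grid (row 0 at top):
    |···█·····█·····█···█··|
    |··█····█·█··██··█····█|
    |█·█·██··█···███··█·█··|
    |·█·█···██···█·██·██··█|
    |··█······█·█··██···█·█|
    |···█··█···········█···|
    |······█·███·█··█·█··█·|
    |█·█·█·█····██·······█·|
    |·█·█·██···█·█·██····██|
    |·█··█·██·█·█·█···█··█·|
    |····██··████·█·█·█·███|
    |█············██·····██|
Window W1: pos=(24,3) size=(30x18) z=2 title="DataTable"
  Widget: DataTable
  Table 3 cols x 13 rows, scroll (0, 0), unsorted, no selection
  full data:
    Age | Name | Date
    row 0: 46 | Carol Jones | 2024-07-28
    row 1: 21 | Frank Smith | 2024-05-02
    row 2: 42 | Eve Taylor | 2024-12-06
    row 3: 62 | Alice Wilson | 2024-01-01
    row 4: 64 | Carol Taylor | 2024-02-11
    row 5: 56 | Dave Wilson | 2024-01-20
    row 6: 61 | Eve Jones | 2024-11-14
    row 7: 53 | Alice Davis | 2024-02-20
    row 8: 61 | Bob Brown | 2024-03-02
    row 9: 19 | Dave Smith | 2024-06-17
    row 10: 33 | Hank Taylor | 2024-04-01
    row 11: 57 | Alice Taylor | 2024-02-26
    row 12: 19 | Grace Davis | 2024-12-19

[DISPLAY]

                                        
                                        
      ┏━━━━━━━━━━━━━━━━━━━━━━━━━━━━┓━┓  
      ┃ DataTable                  ┃ ┃  
      ┠────────────────────────────┨─┨  
      ┃Age│Name        │Date       ┃ ┃  
      ┃───┼────────────┼────────── ┃ ┃  
      ┃46 │Carol Jones │2024-07-28 ┃ ┃  
      ┃21 │Frank Smith │2024-05-02 ┃ ┃  
      ┃42 │Eve Taylor  │2024-12-06 ┃ ┃  
      ┃62 │Alice Wilson│2024-01-01 ┃ ┃  
      ┃64 │Carol Taylor│2024-02-11 ┃ ┃  
      ┃56 │Dave Wilson │2024-01-20 ┃ ┃  
      ┃61 │Eve Jones   │2024-11-14 ┃ ┃  
      ┃53 │Alice Davis │2024-02-20 ┃ ┃  
      ┃61 │Bob Brown   │2024-03-02 ┃ ┃  
      ┃19 │Dave Smith  │2024-06-17 ┃ ┃  
      ┃33 │Hank Taylor │2024-04-01 ┃ ┃  
      ┃57 │Alice Taylor│2024-02-26 ┃ ┃  
      ┗━━━━━━━━━━━━━━━━━━━━━━━━━━━━┛ ┃  
      ┗━━━━━━━━━━━━━━━━━━━━━━━━━━━━━━┛  
                                        
                                        
                                        


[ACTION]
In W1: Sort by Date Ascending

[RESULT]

                                        
                                        
      ┏━━━━━━━━━━━━━━━━━━━━━━━━━━━━┓━┓  
      ┃ DataTable                  ┃ ┃  
      ┠────────────────────────────┨─┨  
      ┃Age│Name        │Date     ▲ ┃ ┃  
      ┃───┼────────────┼────────── ┃ ┃  
      ┃62 │Alice Wilson│2024-01-01 ┃ ┃  
      ┃56 │Dave Wilson │2024-01-20 ┃ ┃  
      ┃64 │Carol Taylor│2024-02-11 ┃ ┃  
      ┃53 │Alice Davis │2024-02-20 ┃ ┃  
      ┃57 │Alice Taylor│2024-02-26 ┃ ┃  
      ┃61 │Bob Brown   │2024-03-02 ┃ ┃  
      ┃33 │Hank Taylor │2024-04-01 ┃ ┃  
      ┃21 │Frank Smith │2024-05-02 ┃ ┃  
      ┃19 │Dave Smith  │2024-06-17 ┃ ┃  
      ┃46 │Carol Jones │2024-07-28 ┃ ┃  
      ┃61 │Eve Jones   │2024-11-14 ┃ ┃  
      ┃42 │Eve Taylor  │2024-12-06 ┃ ┃  
      ┗━━━━━━━━━━━━━━━━━━━━━━━━━━━━┛ ┃  
      ┗━━━━━━━━━━━━━━━━━━━━━━━━━━━━━━┛  
                                        
                                        
                                        


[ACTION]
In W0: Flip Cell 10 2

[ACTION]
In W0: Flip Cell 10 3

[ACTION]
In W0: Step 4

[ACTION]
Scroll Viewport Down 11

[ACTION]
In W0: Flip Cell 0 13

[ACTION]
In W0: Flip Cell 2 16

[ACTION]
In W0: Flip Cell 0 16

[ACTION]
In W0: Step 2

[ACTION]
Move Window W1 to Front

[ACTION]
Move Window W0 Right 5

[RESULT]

                                        
                                        
      ┏━━━━━━━━━━━━━━━━━━━━━━━━━━━━┓━━━━
      ┃ DataTable                  ┃    
      ┠────────────────────────────┨────
      ┃Age│Name        │Date     ▲ ┃    
      ┃───┼────────────┼────────── ┃    
      ┃62 │Alice Wilson│2024-01-01 ┃    
      ┃56 │Dave Wilson │2024-01-20 ┃    
      ┃64 │Carol Taylor│2024-02-11 ┃    
      ┃53 │Alice Davis │2024-02-20 ┃    
      ┃57 │Alice Taylor│2024-02-26 ┃    
      ┃61 │Bob Brown   │2024-03-02 ┃    
      ┃33 │Hank Taylor │2024-04-01 ┃    
      ┃21 │Frank Smith │2024-05-02 ┃    
      ┃19 │Dave Smith  │2024-06-17 ┃    
      ┃46 │Carol Jones │2024-07-28 ┃    
      ┃61 │Eve Jones   │2024-11-14 ┃    
      ┃42 │Eve Taylor  │2024-12-06 ┃    
      ┗━━━━━━━━━━━━━━━━━━━━━━━━━━━━┛    
           ┗━━━━━━━━━━━━━━━━━━━━━━━━━━━━
                                        
                                        
                                        


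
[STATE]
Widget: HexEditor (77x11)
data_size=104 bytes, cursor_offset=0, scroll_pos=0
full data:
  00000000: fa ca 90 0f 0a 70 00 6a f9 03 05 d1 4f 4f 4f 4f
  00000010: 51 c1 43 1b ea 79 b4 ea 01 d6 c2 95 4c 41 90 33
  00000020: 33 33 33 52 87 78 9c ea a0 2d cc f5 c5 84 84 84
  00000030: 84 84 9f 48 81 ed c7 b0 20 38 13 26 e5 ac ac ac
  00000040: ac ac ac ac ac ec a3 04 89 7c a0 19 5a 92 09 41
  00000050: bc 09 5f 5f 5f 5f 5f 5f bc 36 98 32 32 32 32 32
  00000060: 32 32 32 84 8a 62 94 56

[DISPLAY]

00000000  FA ca 90 0f 0a 70 00 6a  f9 03 05 d1 4f 4f 4f 4f  |.....p.j....OOOO
00000010  51 c1 43 1b ea 79 b4 ea  01 d6 c2 95 4c 41 90 33  |Q.C..y......LA.3
00000020  33 33 33 52 87 78 9c ea  a0 2d cc f5 c5 84 84 84  |333R.x...-......
00000030  84 84 9f 48 81 ed c7 b0  20 38 13 26 e5 ac ac ac  |...H.... 8.&....
00000040  ac ac ac ac ac ec a3 04  89 7c a0 19 5a 92 09 41  |.........|..Z..A
00000050  bc 09 5f 5f 5f 5f 5f 5f  bc 36 98 32 32 32 32 32  |..______.6.22222
00000060  32 32 32 84 8a 62 94 56                           |222..b.V        
                                                                             
                                                                             
                                                                             
                                                                             


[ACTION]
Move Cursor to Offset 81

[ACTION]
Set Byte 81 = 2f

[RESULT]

00000000  fa ca 90 0f 0a 70 00 6a  f9 03 05 d1 4f 4f 4f 4f  |.....p.j....OOOO
00000010  51 c1 43 1b ea 79 b4 ea  01 d6 c2 95 4c 41 90 33  |Q.C..y......LA.3
00000020  33 33 33 52 87 78 9c ea  a0 2d cc f5 c5 84 84 84  |333R.x...-......
00000030  84 84 9f 48 81 ed c7 b0  20 38 13 26 e5 ac ac ac  |...H.... 8.&....
00000040  ac ac ac ac ac ec a3 04  89 7c a0 19 5a 92 09 41  |.........|..Z..A
00000050  bc 2F 5f 5f 5f 5f 5f 5f  bc 36 98 32 32 32 32 32  |./______.6.22222
00000060  32 32 32 84 8a 62 94 56                           |222..b.V        
                                                                             
                                                                             
                                                                             
                                                                             


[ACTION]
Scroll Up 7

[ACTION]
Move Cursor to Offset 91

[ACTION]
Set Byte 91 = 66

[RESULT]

00000000  fa ca 90 0f 0a 70 00 6a  f9 03 05 d1 4f 4f 4f 4f  |.....p.j....OOOO
00000010  51 c1 43 1b ea 79 b4 ea  01 d6 c2 95 4c 41 90 33  |Q.C..y......LA.3
00000020  33 33 33 52 87 78 9c ea  a0 2d cc f5 c5 84 84 84  |333R.x...-......
00000030  84 84 9f 48 81 ed c7 b0  20 38 13 26 e5 ac ac ac  |...H.... 8.&....
00000040  ac ac ac ac ac ec a3 04  89 7c a0 19 5a 92 09 41  |.........|..Z..A
00000050  bc 2f 5f 5f 5f 5f 5f 5f  bc 36 98 66 32 32 32 32  |./______.6.f2222
00000060  32 32 32 84 8a 62 94 56                           |222..b.V        
                                                                             
                                                                             
                                                                             
                                                                             


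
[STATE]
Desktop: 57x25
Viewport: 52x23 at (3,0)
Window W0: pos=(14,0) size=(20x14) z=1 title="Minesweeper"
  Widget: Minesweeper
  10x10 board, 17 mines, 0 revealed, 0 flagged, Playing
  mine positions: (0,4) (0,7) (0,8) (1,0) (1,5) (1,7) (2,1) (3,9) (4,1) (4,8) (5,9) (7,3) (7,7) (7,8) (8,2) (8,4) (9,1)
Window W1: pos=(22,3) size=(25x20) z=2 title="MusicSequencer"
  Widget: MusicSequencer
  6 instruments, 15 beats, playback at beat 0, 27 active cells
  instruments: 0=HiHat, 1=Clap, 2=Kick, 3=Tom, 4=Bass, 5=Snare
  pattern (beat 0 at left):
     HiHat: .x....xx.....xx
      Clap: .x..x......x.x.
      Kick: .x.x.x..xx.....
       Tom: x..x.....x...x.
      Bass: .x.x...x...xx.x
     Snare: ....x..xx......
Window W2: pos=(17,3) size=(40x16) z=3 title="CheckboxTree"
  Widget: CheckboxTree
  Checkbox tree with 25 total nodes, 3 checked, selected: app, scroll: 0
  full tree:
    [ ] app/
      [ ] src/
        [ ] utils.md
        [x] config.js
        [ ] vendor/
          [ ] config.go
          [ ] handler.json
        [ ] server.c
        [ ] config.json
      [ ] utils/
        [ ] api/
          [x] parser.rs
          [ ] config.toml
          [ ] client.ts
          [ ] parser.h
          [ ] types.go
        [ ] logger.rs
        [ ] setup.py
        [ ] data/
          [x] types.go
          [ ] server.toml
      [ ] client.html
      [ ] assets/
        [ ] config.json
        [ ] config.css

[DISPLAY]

           ┏━━━━━━━━━━━━━━━━━━┓                     
           ┃ Minesweeper      ┃                     
           ┠──────────────────┨                     
           ┃■■┏━━━━━━━━━━━━━━━━━━━━━━━━━━━━━━━━━━━━━
           ┃■■┃ CheckboxTree                        
           ┃■■┠─────────────────────────────────────
           ┃■■┃>[-] app/                            
           ┃■■┃   [-] src/                          
           ┃■■┃     [ ] utils.md                    
           ┃■■┃     [x] config.js                   
           ┃■■┃     [ ] vendor/                     
           ┃■■┃       [ ] config.go                 
           ┃■■┃       [ ] handler.json              
           ┗━━┃     [ ] server.c                    
              ┃     [ ] config.json                 
              ┃   [-] utils/                        
              ┃     [-] api/                        
              ┃       [x] parser.rs                 
              ┗━━━━━━━━━━━━━━━━━━━━━━━━━━━━━━━━━━━━━
                   ┃                       ┃        
                   ┃                       ┃        
                   ┃                       ┃        
                   ┗━━━━━━━━━━━━━━━━━━━━━━━┛        


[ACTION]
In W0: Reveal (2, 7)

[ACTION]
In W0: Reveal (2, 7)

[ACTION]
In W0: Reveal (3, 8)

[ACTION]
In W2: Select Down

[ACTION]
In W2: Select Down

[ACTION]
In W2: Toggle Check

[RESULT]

           ┏━━━━━━━━━━━━━━━━━━┓                     
           ┃ Minesweeper      ┃                     
           ┠──────────────────┨                     
           ┃■■┏━━━━━━━━━━━━━━━━━━━━━━━━━━━━━━━━━━━━━
           ┃■■┃ CheckboxTree                        
           ┃■■┠─────────────────────────────────────
           ┃■■┃ [-] app/                            
           ┃■■┃   [-] src/                          
           ┃■■┃>    [x] utils.md                    
           ┃■■┃     [x] config.js                   
           ┃■■┃     [ ] vendor/                     
           ┃■■┃       [ ] config.go                 
           ┃■■┃       [ ] handler.json              
           ┗━━┃     [ ] server.c                    
              ┃     [ ] config.json                 
              ┃   [-] utils/                        
              ┃     [-] api/                        
              ┃       [x] parser.rs                 
              ┗━━━━━━━━━━━━━━━━━━━━━━━━━━━━━━━━━━━━━
                   ┃                       ┃        
                   ┃                       ┃        
                   ┃                       ┃        
                   ┗━━━━━━━━━━━━━━━━━━━━━━━┛        


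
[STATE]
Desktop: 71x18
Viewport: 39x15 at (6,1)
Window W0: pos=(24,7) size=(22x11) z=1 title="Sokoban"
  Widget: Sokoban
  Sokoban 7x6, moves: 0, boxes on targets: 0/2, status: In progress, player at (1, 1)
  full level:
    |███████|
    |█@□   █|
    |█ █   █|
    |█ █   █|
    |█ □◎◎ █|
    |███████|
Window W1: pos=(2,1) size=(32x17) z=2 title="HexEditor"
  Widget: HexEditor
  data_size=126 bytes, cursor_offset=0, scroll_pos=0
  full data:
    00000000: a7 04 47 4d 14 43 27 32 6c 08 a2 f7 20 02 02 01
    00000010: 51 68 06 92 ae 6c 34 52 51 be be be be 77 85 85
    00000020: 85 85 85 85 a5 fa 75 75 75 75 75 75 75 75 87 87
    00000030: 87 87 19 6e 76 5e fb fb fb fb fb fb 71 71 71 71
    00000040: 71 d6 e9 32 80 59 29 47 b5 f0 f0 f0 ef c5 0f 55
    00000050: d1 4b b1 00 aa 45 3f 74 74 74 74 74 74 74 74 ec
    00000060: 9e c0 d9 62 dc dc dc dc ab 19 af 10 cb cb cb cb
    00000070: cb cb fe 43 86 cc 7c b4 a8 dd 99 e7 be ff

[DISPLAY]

━━━━━━━━━━━━━━━━━━━━━━━━━━━┓           
xEditor                    ┃           
───────────────────────────┨           
00000  A7 04 47 4d 14 43 27┃           
00010  51 68 06 92 ae 6c 34┃           
00020  85 85 85 85 a5 fa 75┃           
00030  87 87 19 6e 76 5e fb┃━━━━━━━━━━━
00040  71 d6 e9 32 80 59 29┃           
00050  d1 4b b1 00 aa 45 3f┃───────────
00060  9e c0 d9 62 dc dc dc┃           
00070  cb cb fe 43 86 cc 7c┃           
                           ┃           
                           ┃           
                           ┃           
                           ┃           


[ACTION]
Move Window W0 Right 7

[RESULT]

━━━━━━━━━━━━━━━━━━━━━━━━━━━┓           
xEditor                    ┃           
───────────────────────────┨           
00000  A7 04 47 4d 14 43 27┃           
00010  51 68 06 92 ae 6c 34┃           
00020  85 85 85 85 a5 fa 75┃           
00030  87 87 19 6e 76 5e fb┃━━━━━━━━━━━
00040  71 d6 e9 32 80 59 29┃okoban     
00050  d1 4b b1 00 aa 45 3f┃───────────
00060  9e c0 d9 62 dc dc dc┃█████      
00070  cb cb fe 43 86 cc 7c┃□   █      
                           ┃█   █      
                           ┃█   █      
                           ┃□◎◎ █      
                           ┃█████      


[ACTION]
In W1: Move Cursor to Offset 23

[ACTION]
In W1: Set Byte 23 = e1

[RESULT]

━━━━━━━━━━━━━━━━━━━━━━━━━━━┓           
xEditor                    ┃           
───────────────────────────┨           
00000  a7 04 47 4d 14 43 27┃           
00010  51 68 06 92 ae 6c 34┃           
00020  85 85 85 85 a5 fa 75┃           
00030  87 87 19 6e 76 5e fb┃━━━━━━━━━━━
00040  71 d6 e9 32 80 59 29┃okoban     
00050  d1 4b b1 00 aa 45 3f┃───────────
00060  9e c0 d9 62 dc dc dc┃█████      
00070  cb cb fe 43 86 cc 7c┃□   █      
                           ┃█   █      
                           ┃█   █      
                           ┃□◎◎ █      
                           ┃█████      


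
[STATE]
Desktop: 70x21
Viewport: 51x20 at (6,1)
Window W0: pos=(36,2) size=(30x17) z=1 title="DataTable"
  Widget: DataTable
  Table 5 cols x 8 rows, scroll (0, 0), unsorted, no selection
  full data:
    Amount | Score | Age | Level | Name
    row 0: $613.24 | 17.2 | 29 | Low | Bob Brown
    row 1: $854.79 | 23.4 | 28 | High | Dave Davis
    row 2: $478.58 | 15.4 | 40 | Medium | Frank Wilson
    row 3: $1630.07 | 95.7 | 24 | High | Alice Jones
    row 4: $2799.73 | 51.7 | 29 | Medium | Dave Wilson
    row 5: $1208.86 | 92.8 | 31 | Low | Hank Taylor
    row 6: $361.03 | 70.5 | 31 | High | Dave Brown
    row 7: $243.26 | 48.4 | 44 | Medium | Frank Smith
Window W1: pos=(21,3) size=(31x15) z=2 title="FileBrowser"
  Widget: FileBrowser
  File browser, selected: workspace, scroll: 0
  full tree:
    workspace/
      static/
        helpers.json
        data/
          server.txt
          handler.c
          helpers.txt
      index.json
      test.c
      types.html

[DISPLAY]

                                                   
                              ┏━━━━━━━━━━━━━━━━━━━━
               ┏━━━━━━━━━━━━━━━━━━━━━━━━━━━━━┓     
               ┃ FileBrowser                 ┃─────
               ┠─────────────────────────────┨Age│L
               ┃> [-] workspace/             ┃───┼─
               ┃    [+] static/              ┃29 │L
               ┃    index.json               ┃28 │H
               ┃    test.c                   ┃40 │M
               ┃    types.html               ┃24 │H
               ┃                             ┃29 │M
               ┃                             ┃31 │L
               ┃                             ┃31 │H
               ┃                             ┃44 │M
               ┃                             ┃     
               ┃                             ┃     
               ┗━━━━━━━━━━━━━━━━━━━━━━━━━━━━━┛     
                              ┗━━━━━━━━━━━━━━━━━━━━
                                                   
                                                   


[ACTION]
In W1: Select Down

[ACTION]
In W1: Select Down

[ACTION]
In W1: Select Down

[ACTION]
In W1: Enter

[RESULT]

                                                   
                              ┏━━━━━━━━━━━━━━━━━━━━
               ┏━━━━━━━━━━━━━━━━━━━━━━━━━━━━━┓     
               ┃ FileBrowser                 ┃─────
               ┠─────────────────────────────┨Age│L
               ┃  [-] workspace/             ┃───┼─
               ┃    [+] static/              ┃29 │L
               ┃    index.json               ┃28 │H
               ┃  > test.c                   ┃40 │M
               ┃    types.html               ┃24 │H
               ┃                             ┃29 │M
               ┃                             ┃31 │L
               ┃                             ┃31 │H
               ┃                             ┃44 │M
               ┃                             ┃     
               ┃                             ┃     
               ┗━━━━━━━━━━━━━━━━━━━━━━━━━━━━━┛     
                              ┗━━━━━━━━━━━━━━━━━━━━
                                                   
                                                   


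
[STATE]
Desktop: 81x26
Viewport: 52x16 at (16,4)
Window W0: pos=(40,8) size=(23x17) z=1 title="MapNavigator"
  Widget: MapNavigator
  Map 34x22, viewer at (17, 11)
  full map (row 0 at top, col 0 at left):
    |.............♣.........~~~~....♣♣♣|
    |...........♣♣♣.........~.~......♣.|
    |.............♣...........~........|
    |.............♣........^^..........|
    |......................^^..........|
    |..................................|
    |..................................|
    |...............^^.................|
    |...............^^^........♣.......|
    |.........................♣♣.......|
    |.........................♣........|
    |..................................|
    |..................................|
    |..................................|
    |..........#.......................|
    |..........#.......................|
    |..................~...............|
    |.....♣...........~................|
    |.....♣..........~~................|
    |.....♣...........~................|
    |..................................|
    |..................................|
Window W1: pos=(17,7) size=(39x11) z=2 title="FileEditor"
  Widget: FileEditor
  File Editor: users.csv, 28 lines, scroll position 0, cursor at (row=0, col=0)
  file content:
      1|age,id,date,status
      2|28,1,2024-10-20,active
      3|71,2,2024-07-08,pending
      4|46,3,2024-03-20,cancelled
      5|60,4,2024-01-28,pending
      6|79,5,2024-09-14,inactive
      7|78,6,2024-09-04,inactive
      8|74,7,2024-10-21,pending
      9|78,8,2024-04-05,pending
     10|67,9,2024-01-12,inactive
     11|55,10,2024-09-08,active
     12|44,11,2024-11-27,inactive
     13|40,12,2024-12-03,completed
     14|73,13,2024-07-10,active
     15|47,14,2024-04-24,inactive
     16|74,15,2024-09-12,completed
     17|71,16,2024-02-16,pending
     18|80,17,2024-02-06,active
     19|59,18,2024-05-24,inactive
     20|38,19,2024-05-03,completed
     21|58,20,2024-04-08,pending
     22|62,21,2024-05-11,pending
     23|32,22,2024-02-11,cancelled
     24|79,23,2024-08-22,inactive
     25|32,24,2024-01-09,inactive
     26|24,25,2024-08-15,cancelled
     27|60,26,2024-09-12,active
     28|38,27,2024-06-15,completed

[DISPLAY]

                                                    
                                                    
                                                    
 ┏━━━━━━━━━━━━━━━━━━━━━━━━━━━━━━━━━━━━━┓            
 ┃ FileEditor                          ┃━━━━━━┓     
 ┠─────────────────────────────────────┨      ┃     
 ┃█ge,id,date,status                  ▲┃──────┨     
 ┃28,1,2024-10-20,active              █┃......┃     
 ┃71,2,2024-07-08,pending             ░┃......┃     
 ┃46,3,2024-03-20,cancelled           ░┃......┃     
 ┃60,4,2024-01-28,pending             ░┃....♣.┃     
 ┃79,5,2024-09-14,inactive            ░┃...♣♣.┃     
 ┃78,6,2024-09-04,inactive            ▼┃...♣..┃     
 ┗━━━━━━━━━━━━━━━━━━━━━━━━━━━━━━━━━━━━━┛......┃     
                        ┃.....................┃     
                        ┃.....................┃     


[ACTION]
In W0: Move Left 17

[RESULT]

                                                    
                                                    
                                                    
 ┏━━━━━━━━━━━━━━━━━━━━━━━━━━━━━━━━━━━━━┓            
 ┃ FileEditor                          ┃━━━━━━┓     
 ┠─────────────────────────────────────┨      ┃     
 ┃█ge,id,date,status                  ▲┃──────┨     
 ┃28,1,2024-10-20,active              █┃......┃     
 ┃71,2,2024-07-08,pending             ░┃......┃     
 ┃46,3,2024-03-20,cancelled           ░┃......┃     
 ┃60,4,2024-01-28,pending             ░┃......┃     
 ┃79,5,2024-09-14,inactive            ░┃......┃     
 ┃78,6,2024-09-04,inactive            ▼┃......┃     
 ┗━━━━━━━━━━━━━━━━━━━━━━━━━━━━━━━━━━━━━┛......┃     
                        ┃          ...........┃     
                        ┃          ...........┃     


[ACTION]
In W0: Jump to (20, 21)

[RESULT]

                                                    
                                                    
                                                    
 ┏━━━━━━━━━━━━━━━━━━━━━━━━━━━━━━━━━━━━━┓            
 ┃ FileEditor                          ┃━━━━━━┓     
 ┠─────────────────────────────────────┨      ┃     
 ┃█ge,id,date,status                  ▲┃──────┨     
 ┃28,1,2024-10-20,active              █┃......┃     
 ┃71,2,2024-07-08,pending             ░┃......┃     
 ┃46,3,2024-03-20,cancelled           ░┃......┃     
 ┃60,4,2024-01-28,pending             ░┃......┃     
 ┃79,5,2024-09-14,inactive            ░┃......┃     
 ┃78,6,2024-09-04,inactive            ▼┃......┃     
 ┗━━━━━━━━━━━━━━━━━━━━━━━━━━━━━━━━━━━━━┛......┃     
                        ┃                     ┃     
                        ┃                     ┃     


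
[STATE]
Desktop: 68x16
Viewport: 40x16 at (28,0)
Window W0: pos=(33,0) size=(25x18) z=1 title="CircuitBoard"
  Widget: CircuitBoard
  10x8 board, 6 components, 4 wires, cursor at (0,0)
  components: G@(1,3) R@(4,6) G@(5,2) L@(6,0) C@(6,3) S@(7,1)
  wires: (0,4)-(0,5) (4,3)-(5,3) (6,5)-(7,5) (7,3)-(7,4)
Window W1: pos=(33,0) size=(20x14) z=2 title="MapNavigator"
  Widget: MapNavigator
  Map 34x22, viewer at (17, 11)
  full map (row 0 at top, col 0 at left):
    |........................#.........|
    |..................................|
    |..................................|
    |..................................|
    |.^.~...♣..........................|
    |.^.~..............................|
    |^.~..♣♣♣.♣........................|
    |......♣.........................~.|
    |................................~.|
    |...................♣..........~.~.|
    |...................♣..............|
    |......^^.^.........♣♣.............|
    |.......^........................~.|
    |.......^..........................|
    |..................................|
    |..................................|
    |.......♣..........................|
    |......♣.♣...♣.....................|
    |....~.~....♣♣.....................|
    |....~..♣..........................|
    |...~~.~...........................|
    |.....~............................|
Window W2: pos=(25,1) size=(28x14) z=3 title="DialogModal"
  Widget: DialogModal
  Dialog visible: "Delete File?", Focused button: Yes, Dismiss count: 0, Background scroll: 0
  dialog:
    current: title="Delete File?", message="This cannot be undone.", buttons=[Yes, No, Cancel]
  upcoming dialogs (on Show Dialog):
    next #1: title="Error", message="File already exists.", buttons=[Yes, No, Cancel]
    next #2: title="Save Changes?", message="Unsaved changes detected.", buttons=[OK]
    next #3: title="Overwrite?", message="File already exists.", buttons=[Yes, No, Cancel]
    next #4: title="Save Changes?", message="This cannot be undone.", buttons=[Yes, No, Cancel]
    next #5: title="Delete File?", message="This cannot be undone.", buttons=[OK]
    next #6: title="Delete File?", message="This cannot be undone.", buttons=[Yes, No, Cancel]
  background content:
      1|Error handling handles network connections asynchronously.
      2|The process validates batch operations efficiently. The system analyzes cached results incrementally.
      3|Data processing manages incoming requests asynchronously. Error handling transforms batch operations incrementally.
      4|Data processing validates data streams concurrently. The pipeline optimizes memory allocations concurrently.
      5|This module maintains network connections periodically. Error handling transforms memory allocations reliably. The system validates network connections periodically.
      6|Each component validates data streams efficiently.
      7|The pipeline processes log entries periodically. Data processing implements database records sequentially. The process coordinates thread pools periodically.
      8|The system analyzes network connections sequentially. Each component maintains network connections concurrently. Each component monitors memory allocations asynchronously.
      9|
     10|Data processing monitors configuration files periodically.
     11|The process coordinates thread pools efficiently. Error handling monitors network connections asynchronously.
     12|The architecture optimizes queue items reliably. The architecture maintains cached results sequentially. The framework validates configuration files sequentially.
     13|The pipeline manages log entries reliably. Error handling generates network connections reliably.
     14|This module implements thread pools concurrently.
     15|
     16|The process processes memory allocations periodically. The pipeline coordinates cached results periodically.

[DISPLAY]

     ┏━━━━━━━━━━━━━━━━━━┓━━━━┓          
━━━━━━━━━━━━━━━━━━━━━━━━┓    ┃          
ialogModal              ┃────┨          
────────────────────────┨8 9 ┃          
ror handling handles net┃ · ─┃          
e process validates batc┃    ┃          
┌────────────────────┐in┃    ┃          
│    Delete File?    │s ┃    ┃          
│This cannot be undon│tw┃    ┃          
│[Yes]  No   Cancel  │ d┃    ┃          
└────────────────────┘og┃    ┃          
e system analyzes networ┃    ┃          
                        ┃    ┃          
ta processing monitors c┃    ┃          
━━━━━━━━━━━━━━━━━━━━━━━━┛    ┃          
     ┃                       ┃          


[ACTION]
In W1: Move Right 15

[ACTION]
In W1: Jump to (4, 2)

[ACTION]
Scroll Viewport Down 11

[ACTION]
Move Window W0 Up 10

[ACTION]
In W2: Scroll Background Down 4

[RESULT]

     ┏━━━━━━━━━━━━━━━━━━┓━━━━┓          
━━━━━━━━━━━━━━━━━━━━━━━━┓    ┃          
ialogModal              ┃────┨          
────────────────────────┨8 9 ┃          
is module maintains netw┃ · ─┃          
ch component validates d┃    ┃          
┌────────────────────┐og┃    ┃          
│    Delete File?    │or┃    ┃          
│This cannot be undon│  ┃    ┃          
│[Yes]  No   Cancel  │ c┃    ┃          
└────────────────────┘th┃    ┃          
e architecture optimizes┃    ┃          
e pipeline manages log e┃    ┃          
is module implements thr┃    ┃          
━━━━━━━━━━━━━━━━━━━━━━━━┛    ┃          
     ┃                       ┃          
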